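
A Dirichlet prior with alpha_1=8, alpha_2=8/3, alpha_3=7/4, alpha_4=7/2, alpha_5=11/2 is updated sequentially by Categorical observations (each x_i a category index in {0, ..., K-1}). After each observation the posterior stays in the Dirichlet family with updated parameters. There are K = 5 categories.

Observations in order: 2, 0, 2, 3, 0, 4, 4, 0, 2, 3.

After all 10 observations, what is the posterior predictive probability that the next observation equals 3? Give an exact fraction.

66/377

obs 1: x=2 → posterior Dirichlet(8, 8/3, 11/4, 7/2, 11/2)
obs 2: x=0 → posterior Dirichlet(9, 8/3, 11/4, 7/2, 11/2)
obs 3: x=2 → posterior Dirichlet(9, 8/3, 15/4, 7/2, 11/2)
obs 4: x=3 → posterior Dirichlet(9, 8/3, 15/4, 9/2, 11/2)
obs 5: x=0 → posterior Dirichlet(10, 8/3, 15/4, 9/2, 11/2)
obs 6: x=4 → posterior Dirichlet(10, 8/3, 15/4, 9/2, 13/2)
obs 7: x=4 → posterior Dirichlet(10, 8/3, 15/4, 9/2, 15/2)
obs 8: x=0 → posterior Dirichlet(11, 8/3, 15/4, 9/2, 15/2)
obs 9: x=2 → posterior Dirichlet(11, 8/3, 19/4, 9/2, 15/2)
obs 10: x=3 → posterior Dirichlet(11, 8/3, 19/4, 11/2, 15/2)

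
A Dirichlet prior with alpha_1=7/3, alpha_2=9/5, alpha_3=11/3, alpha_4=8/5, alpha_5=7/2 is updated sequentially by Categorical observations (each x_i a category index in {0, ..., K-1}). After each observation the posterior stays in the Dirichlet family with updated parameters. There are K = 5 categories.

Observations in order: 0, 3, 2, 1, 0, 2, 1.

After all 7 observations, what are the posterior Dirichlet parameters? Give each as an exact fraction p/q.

alpha_1=13/3, alpha_2=19/5, alpha_3=17/3, alpha_4=13/5, alpha_5=7/2

obs 1: x=0 → posterior Dirichlet(10/3, 9/5, 11/3, 8/5, 7/2)
obs 2: x=3 → posterior Dirichlet(10/3, 9/5, 11/3, 13/5, 7/2)
obs 3: x=2 → posterior Dirichlet(10/3, 9/5, 14/3, 13/5, 7/2)
obs 4: x=1 → posterior Dirichlet(10/3, 14/5, 14/3, 13/5, 7/2)
obs 5: x=0 → posterior Dirichlet(13/3, 14/5, 14/3, 13/5, 7/2)
obs 6: x=2 → posterior Dirichlet(13/3, 14/5, 17/3, 13/5, 7/2)
obs 7: x=1 → posterior Dirichlet(13/3, 19/5, 17/3, 13/5, 7/2)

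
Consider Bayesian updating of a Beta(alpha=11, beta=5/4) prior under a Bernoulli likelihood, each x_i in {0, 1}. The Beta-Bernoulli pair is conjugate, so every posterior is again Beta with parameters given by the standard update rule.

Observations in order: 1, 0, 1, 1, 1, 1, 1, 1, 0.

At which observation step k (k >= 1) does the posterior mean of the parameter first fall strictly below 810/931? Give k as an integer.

k = 2

obs 1: x=1 → posterior Beta(12, 5/4)
obs 2: x=0 → posterior Beta(12, 9/4)
obs 3: x=1 → posterior Beta(13, 9/4)
obs 4: x=1 → posterior Beta(14, 9/4)
obs 5: x=1 → posterior Beta(15, 9/4)
obs 6: x=1 → posterior Beta(16, 9/4)
obs 7: x=1 → posterior Beta(17, 9/4)
obs 8: x=1 → posterior Beta(18, 9/4)
obs 9: x=0 → posterior Beta(18, 13/4)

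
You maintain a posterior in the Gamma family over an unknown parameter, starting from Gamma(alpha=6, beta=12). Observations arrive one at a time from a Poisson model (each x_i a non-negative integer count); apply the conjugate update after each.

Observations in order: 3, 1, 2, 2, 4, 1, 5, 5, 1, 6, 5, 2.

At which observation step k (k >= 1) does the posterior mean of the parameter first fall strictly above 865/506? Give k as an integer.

k = 11

obs 1: x=3 → posterior Gamma(9, 13)
obs 2: x=1 → posterior Gamma(10, 14)
obs 3: x=2 → posterior Gamma(12, 15)
obs 4: x=2 → posterior Gamma(14, 16)
obs 5: x=4 → posterior Gamma(18, 17)
obs 6: x=1 → posterior Gamma(19, 18)
obs 7: x=5 → posterior Gamma(24, 19)
obs 8: x=5 → posterior Gamma(29, 20)
obs 9: x=1 → posterior Gamma(30, 21)
obs 10: x=6 → posterior Gamma(36, 22)
obs 11: x=5 → posterior Gamma(41, 23)
obs 12: x=2 → posterior Gamma(43, 24)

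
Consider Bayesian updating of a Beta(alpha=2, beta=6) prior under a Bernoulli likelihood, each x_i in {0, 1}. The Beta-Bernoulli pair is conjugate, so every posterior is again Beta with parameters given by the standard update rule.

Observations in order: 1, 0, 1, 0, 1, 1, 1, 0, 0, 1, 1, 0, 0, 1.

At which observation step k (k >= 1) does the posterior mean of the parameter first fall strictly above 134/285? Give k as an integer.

k = 11

obs 1: x=1 → posterior Beta(3, 6)
obs 2: x=0 → posterior Beta(3, 7)
obs 3: x=1 → posterior Beta(4, 7)
obs 4: x=0 → posterior Beta(4, 8)
obs 5: x=1 → posterior Beta(5, 8)
obs 6: x=1 → posterior Beta(6, 8)
obs 7: x=1 → posterior Beta(7, 8)
obs 8: x=0 → posterior Beta(7, 9)
obs 9: x=0 → posterior Beta(7, 10)
obs 10: x=1 → posterior Beta(8, 10)
obs 11: x=1 → posterior Beta(9, 10)
obs 12: x=0 → posterior Beta(9, 11)
obs 13: x=0 → posterior Beta(9, 12)
obs 14: x=1 → posterior Beta(10, 12)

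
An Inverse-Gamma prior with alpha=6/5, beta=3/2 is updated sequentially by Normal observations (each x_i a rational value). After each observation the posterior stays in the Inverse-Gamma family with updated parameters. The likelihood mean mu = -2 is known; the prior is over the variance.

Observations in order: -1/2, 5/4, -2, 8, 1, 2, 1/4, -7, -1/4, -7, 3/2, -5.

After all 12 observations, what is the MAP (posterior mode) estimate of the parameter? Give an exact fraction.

17615/1312

obs 1: x=-1/2 → posterior Inverse-Gamma(17/10, 21/8)
obs 2: x=5/4 → posterior Inverse-Gamma(11/5, 253/32)
obs 3: x=-2 → posterior Inverse-Gamma(27/10, 253/32)
obs 4: x=8 → posterior Inverse-Gamma(16/5, 1853/32)
obs 5: x=1 → posterior Inverse-Gamma(37/10, 1997/32)
obs 6: x=2 → posterior Inverse-Gamma(21/5, 2253/32)
obs 7: x=1/4 → posterior Inverse-Gamma(47/10, 1167/16)
obs 8: x=-7 → posterior Inverse-Gamma(26/5, 1367/16)
obs 9: x=-1/4 → posterior Inverse-Gamma(57/10, 2783/32)
obs 10: x=-7 → posterior Inverse-Gamma(31/5, 3183/32)
obs 11: x=3/2 → posterior Inverse-Gamma(67/10, 3379/32)
obs 12: x=-5 → posterior Inverse-Gamma(36/5, 3523/32)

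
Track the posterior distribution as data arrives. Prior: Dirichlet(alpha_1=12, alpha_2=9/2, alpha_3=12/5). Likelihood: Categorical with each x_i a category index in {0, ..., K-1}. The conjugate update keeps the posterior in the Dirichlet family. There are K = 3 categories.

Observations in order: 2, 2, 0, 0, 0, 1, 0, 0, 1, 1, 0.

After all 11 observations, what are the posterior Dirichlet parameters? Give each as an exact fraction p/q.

obs 1: x=2 → posterior Dirichlet(12, 9/2, 17/5)
obs 2: x=2 → posterior Dirichlet(12, 9/2, 22/5)
obs 3: x=0 → posterior Dirichlet(13, 9/2, 22/5)
obs 4: x=0 → posterior Dirichlet(14, 9/2, 22/5)
obs 5: x=0 → posterior Dirichlet(15, 9/2, 22/5)
obs 6: x=1 → posterior Dirichlet(15, 11/2, 22/5)
obs 7: x=0 → posterior Dirichlet(16, 11/2, 22/5)
obs 8: x=0 → posterior Dirichlet(17, 11/2, 22/5)
obs 9: x=1 → posterior Dirichlet(17, 13/2, 22/5)
obs 10: x=1 → posterior Dirichlet(17, 15/2, 22/5)
obs 11: x=0 → posterior Dirichlet(18, 15/2, 22/5)

alpha_1=18, alpha_2=15/2, alpha_3=22/5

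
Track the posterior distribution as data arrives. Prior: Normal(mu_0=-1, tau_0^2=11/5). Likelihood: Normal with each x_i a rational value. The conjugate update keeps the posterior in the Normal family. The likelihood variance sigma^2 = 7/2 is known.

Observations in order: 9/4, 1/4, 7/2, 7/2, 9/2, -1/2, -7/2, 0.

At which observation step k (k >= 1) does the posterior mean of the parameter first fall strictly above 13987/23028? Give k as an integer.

k = 3

obs 1: x=9/4 → posterior Normal(29/114, 77/57)
obs 2: x=1/4 → posterior Normal(20/79, 77/79)
obs 3: x=7/2 → posterior Normal(97/101, 77/101)
obs 4: x=7/2 → posterior Normal(58/41, 77/123)
obs 5: x=9/2 → posterior Normal(273/145, 77/145)
obs 6: x=-1/2 → posterior Normal(262/167, 77/167)
obs 7: x=-7/2 → posterior Normal(185/189, 11/27)
obs 8: x=0 → posterior Normal(185/211, 77/211)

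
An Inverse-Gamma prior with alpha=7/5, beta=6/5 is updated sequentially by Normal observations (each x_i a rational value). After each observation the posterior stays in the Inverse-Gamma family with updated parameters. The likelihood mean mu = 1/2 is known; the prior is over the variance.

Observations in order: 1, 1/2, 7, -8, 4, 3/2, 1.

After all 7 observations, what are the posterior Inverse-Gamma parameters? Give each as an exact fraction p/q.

obs 1: x=1 → posterior Inverse-Gamma(19/10, 53/40)
obs 2: x=1/2 → posterior Inverse-Gamma(12/5, 53/40)
obs 3: x=7 → posterior Inverse-Gamma(29/10, 449/20)
obs 4: x=-8 → posterior Inverse-Gamma(17/5, 2343/40)
obs 5: x=4 → posterior Inverse-Gamma(39/10, 647/10)
obs 6: x=3/2 → posterior Inverse-Gamma(22/5, 326/5)
obs 7: x=1 → posterior Inverse-Gamma(49/10, 2613/40)

alpha=49/10, beta=2613/40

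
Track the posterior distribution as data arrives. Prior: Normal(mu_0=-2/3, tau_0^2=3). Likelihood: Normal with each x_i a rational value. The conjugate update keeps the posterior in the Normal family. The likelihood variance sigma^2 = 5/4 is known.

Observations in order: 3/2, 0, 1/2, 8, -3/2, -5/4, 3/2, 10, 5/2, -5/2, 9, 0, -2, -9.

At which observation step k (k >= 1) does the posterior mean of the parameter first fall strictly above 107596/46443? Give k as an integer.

obs 1: x=3/2 → posterior Normal(44/51, 15/17)
obs 2: x=0 → posterior Normal(44/87, 15/29)
obs 3: x=1/2 → posterior Normal(62/123, 15/41)
obs 4: x=8 → posterior Normal(350/159, 15/53)
obs 5: x=-3/2 → posterior Normal(296/195, 3/13)
obs 6: x=-5/4 → posterior Normal(251/231, 15/77)
obs 7: x=3/2 → posterior Normal(305/267, 15/89)
obs 8: x=10 → posterior Normal(665/303, 15/101)
obs 9: x=5/2 → posterior Normal(755/339, 15/113)
obs 10: x=-5/2 → posterior Normal(133/75, 3/25)
obs 11: x=9 → posterior Normal(989/411, 15/137)
obs 12: x=0 → posterior Normal(989/447, 15/149)
obs 13: x=-2 → posterior Normal(131/69, 15/161)
obs 14: x=-9 → posterior Normal(593/519, 15/173)

k = 11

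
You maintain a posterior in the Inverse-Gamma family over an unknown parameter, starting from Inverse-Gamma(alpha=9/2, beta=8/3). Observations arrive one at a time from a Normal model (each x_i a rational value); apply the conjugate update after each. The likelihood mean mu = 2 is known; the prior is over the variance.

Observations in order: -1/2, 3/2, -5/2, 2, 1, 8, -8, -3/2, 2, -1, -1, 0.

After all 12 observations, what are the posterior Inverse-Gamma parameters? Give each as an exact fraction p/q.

alpha=21/2, beta=305/3

obs 1: x=-1/2 → posterior Inverse-Gamma(5, 139/24)
obs 2: x=3/2 → posterior Inverse-Gamma(11/2, 71/12)
obs 3: x=-5/2 → posterior Inverse-Gamma(6, 385/24)
obs 4: x=2 → posterior Inverse-Gamma(13/2, 385/24)
obs 5: x=1 → posterior Inverse-Gamma(7, 397/24)
obs 6: x=8 → posterior Inverse-Gamma(15/2, 829/24)
obs 7: x=-8 → posterior Inverse-Gamma(8, 2029/24)
obs 8: x=-3/2 → posterior Inverse-Gamma(17/2, 272/3)
obs 9: x=2 → posterior Inverse-Gamma(9, 272/3)
obs 10: x=-1 → posterior Inverse-Gamma(19/2, 571/6)
obs 11: x=-1 → posterior Inverse-Gamma(10, 299/3)
obs 12: x=0 → posterior Inverse-Gamma(21/2, 305/3)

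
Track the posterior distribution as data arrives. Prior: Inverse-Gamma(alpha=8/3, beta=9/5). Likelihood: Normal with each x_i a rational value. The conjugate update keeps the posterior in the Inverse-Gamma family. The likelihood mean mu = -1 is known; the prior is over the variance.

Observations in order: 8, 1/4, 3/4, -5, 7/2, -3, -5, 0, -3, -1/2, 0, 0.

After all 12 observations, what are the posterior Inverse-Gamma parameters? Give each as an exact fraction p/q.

obs 1: x=8 → posterior Inverse-Gamma(19/6, 423/10)
obs 2: x=1/4 → posterior Inverse-Gamma(11/3, 6893/160)
obs 3: x=3/4 → posterior Inverse-Gamma(25/6, 3569/80)
obs 4: x=-5 → posterior Inverse-Gamma(14/3, 4209/80)
obs 5: x=7/2 → posterior Inverse-Gamma(31/6, 5019/80)
obs 6: x=-3 → posterior Inverse-Gamma(17/3, 5179/80)
obs 7: x=-5 → posterior Inverse-Gamma(37/6, 5819/80)
obs 8: x=0 → posterior Inverse-Gamma(20/3, 5859/80)
obs 9: x=-3 → posterior Inverse-Gamma(43/6, 6019/80)
obs 10: x=-1/2 → posterior Inverse-Gamma(23/3, 6029/80)
obs 11: x=0 → posterior Inverse-Gamma(49/6, 6069/80)
obs 12: x=0 → posterior Inverse-Gamma(26/3, 6109/80)

alpha=26/3, beta=6109/80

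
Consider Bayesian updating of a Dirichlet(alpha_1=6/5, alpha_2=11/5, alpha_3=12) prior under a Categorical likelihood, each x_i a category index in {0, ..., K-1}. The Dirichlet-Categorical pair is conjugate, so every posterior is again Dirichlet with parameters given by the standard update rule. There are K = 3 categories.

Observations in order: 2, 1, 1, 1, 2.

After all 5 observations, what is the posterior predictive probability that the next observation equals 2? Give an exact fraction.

35/51

obs 1: x=2 → posterior Dirichlet(6/5, 11/5, 13)
obs 2: x=1 → posterior Dirichlet(6/5, 16/5, 13)
obs 3: x=1 → posterior Dirichlet(6/5, 21/5, 13)
obs 4: x=1 → posterior Dirichlet(6/5, 26/5, 13)
obs 5: x=2 → posterior Dirichlet(6/5, 26/5, 14)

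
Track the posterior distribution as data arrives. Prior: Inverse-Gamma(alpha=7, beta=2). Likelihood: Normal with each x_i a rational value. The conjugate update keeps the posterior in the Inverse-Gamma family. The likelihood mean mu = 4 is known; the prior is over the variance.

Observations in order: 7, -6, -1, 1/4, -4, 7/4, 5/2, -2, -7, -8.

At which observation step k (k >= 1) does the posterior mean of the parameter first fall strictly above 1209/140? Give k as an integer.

obs 1: x=7 → posterior Inverse-Gamma(15/2, 13/2)
obs 2: x=-6 → posterior Inverse-Gamma(8, 113/2)
obs 3: x=-1 → posterior Inverse-Gamma(17/2, 69)
obs 4: x=1/4 → posterior Inverse-Gamma(9, 2433/32)
obs 5: x=-4 → posterior Inverse-Gamma(19/2, 3457/32)
obs 6: x=7/4 → posterior Inverse-Gamma(10, 1769/16)
obs 7: x=5/2 → posterior Inverse-Gamma(21/2, 1787/16)
obs 8: x=-2 → posterior Inverse-Gamma(11, 2075/16)
obs 9: x=-7 → posterior Inverse-Gamma(23/2, 3043/16)
obs 10: x=-8 → posterior Inverse-Gamma(12, 4195/16)

k = 3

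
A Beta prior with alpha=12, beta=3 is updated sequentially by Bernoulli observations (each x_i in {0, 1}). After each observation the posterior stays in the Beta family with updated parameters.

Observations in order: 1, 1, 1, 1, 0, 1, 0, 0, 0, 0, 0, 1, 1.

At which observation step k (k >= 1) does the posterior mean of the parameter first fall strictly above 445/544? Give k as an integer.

obs 1: x=1 → posterior Beta(13, 3)
obs 2: x=1 → posterior Beta(14, 3)
obs 3: x=1 → posterior Beta(15, 3)
obs 4: x=1 → posterior Beta(16, 3)
obs 5: x=0 → posterior Beta(16, 4)
obs 6: x=1 → posterior Beta(17, 4)
obs 7: x=0 → posterior Beta(17, 5)
obs 8: x=0 → posterior Beta(17, 6)
obs 9: x=0 → posterior Beta(17, 7)
obs 10: x=0 → posterior Beta(17, 8)
obs 11: x=0 → posterior Beta(17, 9)
obs 12: x=1 → posterior Beta(18, 9)
obs 13: x=1 → posterior Beta(19, 9)

k = 2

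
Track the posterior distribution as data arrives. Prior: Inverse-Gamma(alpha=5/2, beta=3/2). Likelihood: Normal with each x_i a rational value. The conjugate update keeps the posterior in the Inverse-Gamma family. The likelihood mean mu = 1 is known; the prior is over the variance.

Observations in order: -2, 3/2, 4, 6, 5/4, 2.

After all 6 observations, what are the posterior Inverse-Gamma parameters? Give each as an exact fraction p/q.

alpha=11/2, beta=757/32

obs 1: x=-2 → posterior Inverse-Gamma(3, 6)
obs 2: x=3/2 → posterior Inverse-Gamma(7/2, 49/8)
obs 3: x=4 → posterior Inverse-Gamma(4, 85/8)
obs 4: x=6 → posterior Inverse-Gamma(9/2, 185/8)
obs 5: x=5/4 → posterior Inverse-Gamma(5, 741/32)
obs 6: x=2 → posterior Inverse-Gamma(11/2, 757/32)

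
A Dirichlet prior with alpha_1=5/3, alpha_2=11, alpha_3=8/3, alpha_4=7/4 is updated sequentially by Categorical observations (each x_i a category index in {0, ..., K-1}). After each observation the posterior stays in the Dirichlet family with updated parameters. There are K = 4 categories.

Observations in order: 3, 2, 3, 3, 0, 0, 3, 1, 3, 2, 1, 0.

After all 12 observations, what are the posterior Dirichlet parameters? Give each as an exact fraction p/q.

alpha_1=14/3, alpha_2=13, alpha_3=14/3, alpha_4=27/4

obs 1: x=3 → posterior Dirichlet(5/3, 11, 8/3, 11/4)
obs 2: x=2 → posterior Dirichlet(5/3, 11, 11/3, 11/4)
obs 3: x=3 → posterior Dirichlet(5/3, 11, 11/3, 15/4)
obs 4: x=3 → posterior Dirichlet(5/3, 11, 11/3, 19/4)
obs 5: x=0 → posterior Dirichlet(8/3, 11, 11/3, 19/4)
obs 6: x=0 → posterior Dirichlet(11/3, 11, 11/3, 19/4)
obs 7: x=3 → posterior Dirichlet(11/3, 11, 11/3, 23/4)
obs 8: x=1 → posterior Dirichlet(11/3, 12, 11/3, 23/4)
obs 9: x=3 → posterior Dirichlet(11/3, 12, 11/3, 27/4)
obs 10: x=2 → posterior Dirichlet(11/3, 12, 14/3, 27/4)
obs 11: x=1 → posterior Dirichlet(11/3, 13, 14/3, 27/4)
obs 12: x=0 → posterior Dirichlet(14/3, 13, 14/3, 27/4)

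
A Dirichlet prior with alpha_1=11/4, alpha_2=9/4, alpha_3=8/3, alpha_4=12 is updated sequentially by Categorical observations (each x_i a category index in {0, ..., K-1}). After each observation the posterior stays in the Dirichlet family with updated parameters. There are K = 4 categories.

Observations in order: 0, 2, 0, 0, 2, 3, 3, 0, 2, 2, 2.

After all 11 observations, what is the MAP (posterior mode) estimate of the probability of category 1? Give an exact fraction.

3/64

obs 1: x=0 → posterior Dirichlet(15/4, 9/4, 8/3, 12)
obs 2: x=2 → posterior Dirichlet(15/4, 9/4, 11/3, 12)
obs 3: x=0 → posterior Dirichlet(19/4, 9/4, 11/3, 12)
obs 4: x=0 → posterior Dirichlet(23/4, 9/4, 11/3, 12)
obs 5: x=2 → posterior Dirichlet(23/4, 9/4, 14/3, 12)
obs 6: x=3 → posterior Dirichlet(23/4, 9/4, 14/3, 13)
obs 7: x=3 → posterior Dirichlet(23/4, 9/4, 14/3, 14)
obs 8: x=0 → posterior Dirichlet(27/4, 9/4, 14/3, 14)
obs 9: x=2 → posterior Dirichlet(27/4, 9/4, 17/3, 14)
obs 10: x=2 → posterior Dirichlet(27/4, 9/4, 20/3, 14)
obs 11: x=2 → posterior Dirichlet(27/4, 9/4, 23/3, 14)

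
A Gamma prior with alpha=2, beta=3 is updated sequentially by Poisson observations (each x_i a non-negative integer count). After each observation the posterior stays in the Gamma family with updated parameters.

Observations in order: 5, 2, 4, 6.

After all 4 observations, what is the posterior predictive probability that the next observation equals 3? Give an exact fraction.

obs 1: x=5 → posterior Gamma(7, 4)
obs 2: x=2 → posterior Gamma(9, 5)
obs 3: x=4 → posterior Gamma(13, 6)
obs 4: x=6 → posterior Gamma(19, 7)

7580265298273140095/36893488147419103232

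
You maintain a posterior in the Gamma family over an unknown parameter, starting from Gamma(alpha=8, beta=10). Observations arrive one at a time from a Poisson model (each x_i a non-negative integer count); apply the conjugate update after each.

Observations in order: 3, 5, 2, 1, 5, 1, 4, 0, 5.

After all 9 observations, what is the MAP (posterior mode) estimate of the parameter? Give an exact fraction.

obs 1: x=3 → posterior Gamma(11, 11)
obs 2: x=5 → posterior Gamma(16, 12)
obs 3: x=2 → posterior Gamma(18, 13)
obs 4: x=1 → posterior Gamma(19, 14)
obs 5: x=5 → posterior Gamma(24, 15)
obs 6: x=1 → posterior Gamma(25, 16)
obs 7: x=4 → posterior Gamma(29, 17)
obs 8: x=0 → posterior Gamma(29, 18)
obs 9: x=5 → posterior Gamma(34, 19)

33/19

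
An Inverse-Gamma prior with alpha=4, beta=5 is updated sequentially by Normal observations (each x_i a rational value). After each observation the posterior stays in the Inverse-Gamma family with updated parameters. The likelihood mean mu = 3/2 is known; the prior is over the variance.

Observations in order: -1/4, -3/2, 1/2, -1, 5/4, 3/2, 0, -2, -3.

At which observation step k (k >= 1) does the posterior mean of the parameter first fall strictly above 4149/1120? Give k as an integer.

obs 1: x=-1/4 → posterior Inverse-Gamma(9/2, 209/32)
obs 2: x=-3/2 → posterior Inverse-Gamma(5, 353/32)
obs 3: x=1/2 → posterior Inverse-Gamma(11/2, 369/32)
obs 4: x=-1 → posterior Inverse-Gamma(6, 469/32)
obs 5: x=5/4 → posterior Inverse-Gamma(13/2, 235/16)
obs 6: x=3/2 → posterior Inverse-Gamma(7, 235/16)
obs 7: x=0 → posterior Inverse-Gamma(15/2, 253/16)
obs 8: x=-2 → posterior Inverse-Gamma(8, 351/16)
obs 9: x=-3 → posterior Inverse-Gamma(17/2, 513/16)

k = 9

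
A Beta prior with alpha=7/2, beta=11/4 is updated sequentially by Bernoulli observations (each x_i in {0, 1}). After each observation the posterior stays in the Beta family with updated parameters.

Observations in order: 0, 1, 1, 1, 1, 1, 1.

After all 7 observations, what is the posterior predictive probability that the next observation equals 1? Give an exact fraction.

obs 1: x=0 → posterior Beta(7/2, 15/4)
obs 2: x=1 → posterior Beta(9/2, 15/4)
obs 3: x=1 → posterior Beta(11/2, 15/4)
obs 4: x=1 → posterior Beta(13/2, 15/4)
obs 5: x=1 → posterior Beta(15/2, 15/4)
obs 6: x=1 → posterior Beta(17/2, 15/4)
obs 7: x=1 → posterior Beta(19/2, 15/4)

38/53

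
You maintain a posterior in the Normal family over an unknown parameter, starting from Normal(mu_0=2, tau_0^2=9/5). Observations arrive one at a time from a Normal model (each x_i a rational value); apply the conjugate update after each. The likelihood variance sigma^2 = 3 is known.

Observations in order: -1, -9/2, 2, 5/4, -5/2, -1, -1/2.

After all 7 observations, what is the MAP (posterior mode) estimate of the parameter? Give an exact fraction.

obs 1: x=-1 → posterior Normal(7/8, 9/8)
obs 2: x=-9/2 → posterior Normal(-13/22, 9/11)
obs 3: x=2 → posterior Normal(-1/28, 9/14)
obs 4: x=5/4 → posterior Normal(13/68, 9/17)
obs 5: x=-5/2 → posterior Normal(-17/80, 9/20)
obs 6: x=-1 → posterior Normal(-29/92, 9/23)
obs 7: x=-1/2 → posterior Normal(-35/104, 9/26)

-35/104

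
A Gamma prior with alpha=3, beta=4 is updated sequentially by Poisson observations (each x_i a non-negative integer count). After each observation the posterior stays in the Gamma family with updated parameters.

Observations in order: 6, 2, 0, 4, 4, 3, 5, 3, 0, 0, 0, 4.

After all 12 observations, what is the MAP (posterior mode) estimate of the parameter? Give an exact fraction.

obs 1: x=6 → posterior Gamma(9, 5)
obs 2: x=2 → posterior Gamma(11, 6)
obs 3: x=0 → posterior Gamma(11, 7)
obs 4: x=4 → posterior Gamma(15, 8)
obs 5: x=4 → posterior Gamma(19, 9)
obs 6: x=3 → posterior Gamma(22, 10)
obs 7: x=5 → posterior Gamma(27, 11)
obs 8: x=3 → posterior Gamma(30, 12)
obs 9: x=0 → posterior Gamma(30, 13)
obs 10: x=0 → posterior Gamma(30, 14)
obs 11: x=0 → posterior Gamma(30, 15)
obs 12: x=4 → posterior Gamma(34, 16)

33/16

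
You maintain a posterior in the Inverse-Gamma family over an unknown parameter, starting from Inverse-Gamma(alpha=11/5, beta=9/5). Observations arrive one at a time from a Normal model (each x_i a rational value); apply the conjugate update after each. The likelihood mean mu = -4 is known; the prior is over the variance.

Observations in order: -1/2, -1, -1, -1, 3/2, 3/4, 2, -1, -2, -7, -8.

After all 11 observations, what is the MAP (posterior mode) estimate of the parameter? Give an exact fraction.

13573/1392

obs 1: x=-1/2 → posterior Inverse-Gamma(27/10, 317/40)
obs 2: x=-1 → posterior Inverse-Gamma(16/5, 497/40)
obs 3: x=-1 → posterior Inverse-Gamma(37/10, 677/40)
obs 4: x=-1 → posterior Inverse-Gamma(21/5, 857/40)
obs 5: x=3/2 → posterior Inverse-Gamma(47/10, 731/20)
obs 6: x=3/4 → posterior Inverse-Gamma(26/5, 7653/160)
obs 7: x=2 → posterior Inverse-Gamma(57/10, 10533/160)
obs 8: x=-1 → posterior Inverse-Gamma(31/5, 11253/160)
obs 9: x=-2 → posterior Inverse-Gamma(67/10, 11573/160)
obs 10: x=-7 → posterior Inverse-Gamma(36/5, 12293/160)
obs 11: x=-8 → posterior Inverse-Gamma(77/10, 13573/160)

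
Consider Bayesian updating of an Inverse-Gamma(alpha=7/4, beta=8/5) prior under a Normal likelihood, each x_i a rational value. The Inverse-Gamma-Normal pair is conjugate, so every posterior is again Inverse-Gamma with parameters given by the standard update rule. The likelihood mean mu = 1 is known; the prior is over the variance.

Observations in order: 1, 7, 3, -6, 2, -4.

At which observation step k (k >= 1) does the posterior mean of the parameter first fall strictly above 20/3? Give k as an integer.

obs 1: x=1 → posterior Inverse-Gamma(9/4, 8/5)
obs 2: x=7 → posterior Inverse-Gamma(11/4, 98/5)
obs 3: x=3 → posterior Inverse-Gamma(13/4, 108/5)
obs 4: x=-6 → posterior Inverse-Gamma(15/4, 461/10)
obs 5: x=2 → posterior Inverse-Gamma(17/4, 233/5)
obs 6: x=-4 → posterior Inverse-Gamma(19/4, 591/10)

k = 2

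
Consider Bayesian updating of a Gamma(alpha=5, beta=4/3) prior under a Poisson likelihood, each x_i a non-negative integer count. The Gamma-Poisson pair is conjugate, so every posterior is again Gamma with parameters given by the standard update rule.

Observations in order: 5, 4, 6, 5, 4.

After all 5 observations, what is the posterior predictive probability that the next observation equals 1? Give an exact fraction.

1055294513529262300471543588858747185573/18736153019903829443036278993864332673024

obs 1: x=5 → posterior Gamma(10, 7/3)
obs 2: x=4 → posterior Gamma(14, 10/3)
obs 3: x=6 → posterior Gamma(20, 13/3)
obs 4: x=5 → posterior Gamma(25, 16/3)
obs 5: x=4 → posterior Gamma(29, 19/3)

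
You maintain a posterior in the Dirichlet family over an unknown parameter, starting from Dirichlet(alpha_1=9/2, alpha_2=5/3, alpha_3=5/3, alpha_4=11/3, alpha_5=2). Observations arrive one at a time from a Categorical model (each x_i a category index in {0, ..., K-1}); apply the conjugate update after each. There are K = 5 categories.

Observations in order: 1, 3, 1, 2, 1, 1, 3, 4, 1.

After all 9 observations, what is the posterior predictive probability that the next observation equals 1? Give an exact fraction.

8/27

obs 1: x=1 → posterior Dirichlet(9/2, 8/3, 5/3, 11/3, 2)
obs 2: x=3 → posterior Dirichlet(9/2, 8/3, 5/3, 14/3, 2)
obs 3: x=1 → posterior Dirichlet(9/2, 11/3, 5/3, 14/3, 2)
obs 4: x=2 → posterior Dirichlet(9/2, 11/3, 8/3, 14/3, 2)
obs 5: x=1 → posterior Dirichlet(9/2, 14/3, 8/3, 14/3, 2)
obs 6: x=1 → posterior Dirichlet(9/2, 17/3, 8/3, 14/3, 2)
obs 7: x=3 → posterior Dirichlet(9/2, 17/3, 8/3, 17/3, 2)
obs 8: x=4 → posterior Dirichlet(9/2, 17/3, 8/3, 17/3, 3)
obs 9: x=1 → posterior Dirichlet(9/2, 20/3, 8/3, 17/3, 3)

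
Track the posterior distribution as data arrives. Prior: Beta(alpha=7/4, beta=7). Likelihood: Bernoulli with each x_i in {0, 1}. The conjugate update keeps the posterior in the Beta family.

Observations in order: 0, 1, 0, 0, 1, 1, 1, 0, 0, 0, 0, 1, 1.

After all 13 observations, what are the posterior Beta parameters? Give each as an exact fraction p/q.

obs 1: x=0 → posterior Beta(7/4, 8)
obs 2: x=1 → posterior Beta(11/4, 8)
obs 3: x=0 → posterior Beta(11/4, 9)
obs 4: x=0 → posterior Beta(11/4, 10)
obs 5: x=1 → posterior Beta(15/4, 10)
obs 6: x=1 → posterior Beta(19/4, 10)
obs 7: x=1 → posterior Beta(23/4, 10)
obs 8: x=0 → posterior Beta(23/4, 11)
obs 9: x=0 → posterior Beta(23/4, 12)
obs 10: x=0 → posterior Beta(23/4, 13)
obs 11: x=0 → posterior Beta(23/4, 14)
obs 12: x=1 → posterior Beta(27/4, 14)
obs 13: x=1 → posterior Beta(31/4, 14)

alpha=31/4, beta=14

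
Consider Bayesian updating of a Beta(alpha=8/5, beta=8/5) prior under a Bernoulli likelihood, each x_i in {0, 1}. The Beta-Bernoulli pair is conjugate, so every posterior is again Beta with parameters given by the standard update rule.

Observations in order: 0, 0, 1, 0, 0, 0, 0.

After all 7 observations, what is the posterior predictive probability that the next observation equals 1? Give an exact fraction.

obs 1: x=0 → posterior Beta(8/5, 13/5)
obs 2: x=0 → posterior Beta(8/5, 18/5)
obs 3: x=1 → posterior Beta(13/5, 18/5)
obs 4: x=0 → posterior Beta(13/5, 23/5)
obs 5: x=0 → posterior Beta(13/5, 28/5)
obs 6: x=0 → posterior Beta(13/5, 33/5)
obs 7: x=0 → posterior Beta(13/5, 38/5)

13/51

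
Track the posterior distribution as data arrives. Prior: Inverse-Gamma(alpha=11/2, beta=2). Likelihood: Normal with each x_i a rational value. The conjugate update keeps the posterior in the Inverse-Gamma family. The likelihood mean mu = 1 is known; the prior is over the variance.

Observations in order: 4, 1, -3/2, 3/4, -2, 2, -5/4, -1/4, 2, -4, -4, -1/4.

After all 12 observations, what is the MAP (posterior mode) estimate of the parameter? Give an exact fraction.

obs 1: x=4 → posterior Inverse-Gamma(6, 13/2)
obs 2: x=1 → posterior Inverse-Gamma(13/2, 13/2)
obs 3: x=-3/2 → posterior Inverse-Gamma(7, 77/8)
obs 4: x=3/4 → posterior Inverse-Gamma(15/2, 309/32)
obs 5: x=-2 → posterior Inverse-Gamma(8, 453/32)
obs 6: x=2 → posterior Inverse-Gamma(17/2, 469/32)
obs 7: x=-5/4 → posterior Inverse-Gamma(9, 275/16)
obs 8: x=-1/4 → posterior Inverse-Gamma(19/2, 575/32)
obs 9: x=2 → posterior Inverse-Gamma(10, 591/32)
obs 10: x=-4 → posterior Inverse-Gamma(21/2, 991/32)
obs 11: x=-4 → posterior Inverse-Gamma(11, 1391/32)
obs 12: x=-1/4 → posterior Inverse-Gamma(23/2, 177/4)

177/50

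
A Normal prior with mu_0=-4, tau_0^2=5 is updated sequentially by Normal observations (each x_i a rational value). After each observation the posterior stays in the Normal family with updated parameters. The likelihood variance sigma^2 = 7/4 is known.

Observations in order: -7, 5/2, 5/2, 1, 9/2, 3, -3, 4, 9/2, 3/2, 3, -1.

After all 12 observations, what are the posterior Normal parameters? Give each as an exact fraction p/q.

mu_0=282/247, tau_0^2=35/247

obs 1: x=-7 → posterior Normal(-56/9, 35/27)
obs 2: x=5/2 → posterior Normal(-118/47, 35/47)
obs 3: x=5/2 → posterior Normal(-68/67, 35/67)
obs 4: x=1 → posterior Normal(-16/29, 35/87)
obs 5: x=9/2 → posterior Normal(42/107, 35/107)
obs 6: x=3 → posterior Normal(102/127, 35/127)
obs 7: x=-3 → posterior Normal(2/7, 5/21)
obs 8: x=4 → posterior Normal(122/167, 35/167)
obs 9: x=9/2 → posterior Normal(212/187, 35/187)
obs 10: x=3/2 → posterior Normal(242/207, 35/207)
obs 11: x=3 → posterior Normal(302/227, 35/227)
obs 12: x=-1 → posterior Normal(282/247, 35/247)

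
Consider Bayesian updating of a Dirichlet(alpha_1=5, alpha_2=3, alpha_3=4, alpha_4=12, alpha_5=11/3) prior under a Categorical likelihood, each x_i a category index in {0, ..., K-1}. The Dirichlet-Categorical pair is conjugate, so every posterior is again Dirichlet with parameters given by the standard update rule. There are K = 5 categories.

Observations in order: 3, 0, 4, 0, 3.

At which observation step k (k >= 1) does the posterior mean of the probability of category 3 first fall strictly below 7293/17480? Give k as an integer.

k = 4

obs 1: x=3 → posterior Dirichlet(5, 3, 4, 13, 11/3)
obs 2: x=0 → posterior Dirichlet(6, 3, 4, 13, 11/3)
obs 3: x=4 → posterior Dirichlet(6, 3, 4, 13, 14/3)
obs 4: x=0 → posterior Dirichlet(7, 3, 4, 13, 14/3)
obs 5: x=3 → posterior Dirichlet(7, 3, 4, 14, 14/3)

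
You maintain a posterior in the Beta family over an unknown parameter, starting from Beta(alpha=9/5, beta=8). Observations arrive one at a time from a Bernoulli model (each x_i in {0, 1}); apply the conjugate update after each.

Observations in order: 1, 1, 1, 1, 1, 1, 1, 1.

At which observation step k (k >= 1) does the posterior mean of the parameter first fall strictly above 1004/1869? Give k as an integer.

obs 1: x=1 → posterior Beta(14/5, 8)
obs 2: x=1 → posterior Beta(19/5, 8)
obs 3: x=1 → posterior Beta(24/5, 8)
obs 4: x=1 → posterior Beta(29/5, 8)
obs 5: x=1 → posterior Beta(34/5, 8)
obs 6: x=1 → posterior Beta(39/5, 8)
obs 7: x=1 → posterior Beta(44/5, 8)
obs 8: x=1 → posterior Beta(49/5, 8)

k = 8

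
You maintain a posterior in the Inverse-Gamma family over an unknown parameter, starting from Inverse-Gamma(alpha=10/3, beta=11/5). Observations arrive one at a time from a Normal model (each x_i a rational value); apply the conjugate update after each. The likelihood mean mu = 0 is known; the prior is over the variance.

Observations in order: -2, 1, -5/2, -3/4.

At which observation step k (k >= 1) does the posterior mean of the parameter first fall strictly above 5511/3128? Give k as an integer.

obs 1: x=-2 → posterior Inverse-Gamma(23/6, 21/5)
obs 2: x=1 → posterior Inverse-Gamma(13/3, 47/10)
obs 3: x=-5/2 → posterior Inverse-Gamma(29/6, 313/40)
obs 4: x=-3/4 → posterior Inverse-Gamma(16/3, 1297/160)

k = 3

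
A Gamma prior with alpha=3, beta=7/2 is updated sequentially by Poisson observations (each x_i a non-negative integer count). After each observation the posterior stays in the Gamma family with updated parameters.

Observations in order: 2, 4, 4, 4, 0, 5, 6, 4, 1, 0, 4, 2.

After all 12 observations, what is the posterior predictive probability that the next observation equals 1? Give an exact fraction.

obs 1: x=2 → posterior Gamma(5, 9/2)
obs 2: x=4 → posterior Gamma(9, 11/2)
obs 3: x=4 → posterior Gamma(13, 13/2)
obs 4: x=4 → posterior Gamma(17, 15/2)
obs 5: x=0 → posterior Gamma(17, 17/2)
obs 6: x=5 → posterior Gamma(22, 19/2)
obs 7: x=6 → posterior Gamma(28, 21/2)
obs 8: x=4 → posterior Gamma(32, 23/2)
obs 9: x=1 → posterior Gamma(33, 25/2)
obs 10: x=0 → posterior Gamma(33, 27/2)
obs 11: x=4 → posterior Gamma(37, 29/2)
obs 12: x=2 → posterior Gamma(39, 31/2)

378511786447954121777985754221001355487796387741183993607846/1834156293746142480195195091115208514502477230092728461169067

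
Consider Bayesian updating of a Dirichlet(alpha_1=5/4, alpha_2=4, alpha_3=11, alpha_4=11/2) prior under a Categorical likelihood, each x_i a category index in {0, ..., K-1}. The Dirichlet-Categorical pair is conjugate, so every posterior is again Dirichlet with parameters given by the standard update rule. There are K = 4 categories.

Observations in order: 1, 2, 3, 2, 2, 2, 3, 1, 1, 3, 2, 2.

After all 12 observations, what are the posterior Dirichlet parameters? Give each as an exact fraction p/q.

alpha_1=5/4, alpha_2=7, alpha_3=17, alpha_4=17/2

obs 1: x=1 → posterior Dirichlet(5/4, 5, 11, 11/2)
obs 2: x=2 → posterior Dirichlet(5/4, 5, 12, 11/2)
obs 3: x=3 → posterior Dirichlet(5/4, 5, 12, 13/2)
obs 4: x=2 → posterior Dirichlet(5/4, 5, 13, 13/2)
obs 5: x=2 → posterior Dirichlet(5/4, 5, 14, 13/2)
obs 6: x=2 → posterior Dirichlet(5/4, 5, 15, 13/2)
obs 7: x=3 → posterior Dirichlet(5/4, 5, 15, 15/2)
obs 8: x=1 → posterior Dirichlet(5/4, 6, 15, 15/2)
obs 9: x=1 → posterior Dirichlet(5/4, 7, 15, 15/2)
obs 10: x=3 → posterior Dirichlet(5/4, 7, 15, 17/2)
obs 11: x=2 → posterior Dirichlet(5/4, 7, 16, 17/2)
obs 12: x=2 → posterior Dirichlet(5/4, 7, 17, 17/2)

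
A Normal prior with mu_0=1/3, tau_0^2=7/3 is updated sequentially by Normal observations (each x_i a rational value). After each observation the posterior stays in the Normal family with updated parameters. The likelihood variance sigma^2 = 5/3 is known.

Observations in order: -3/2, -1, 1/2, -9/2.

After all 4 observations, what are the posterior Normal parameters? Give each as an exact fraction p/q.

mu_0=-263/198, tau_0^2=35/99

obs 1: x=-3/2 → posterior Normal(-53/72, 35/36)
obs 2: x=-1 → posterior Normal(-5/6, 35/57)
obs 3: x=1/2 → posterior Normal(-37/78, 35/78)
obs 4: x=-9/2 → posterior Normal(-263/198, 35/99)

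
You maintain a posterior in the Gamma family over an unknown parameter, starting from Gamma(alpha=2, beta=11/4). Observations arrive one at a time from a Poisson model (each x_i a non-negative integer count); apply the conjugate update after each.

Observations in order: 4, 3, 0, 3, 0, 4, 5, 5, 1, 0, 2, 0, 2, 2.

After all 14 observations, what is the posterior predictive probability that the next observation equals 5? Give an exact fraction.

813115660920992909847186979617449884213452267916917600877880648641536/22274976335586297219782100611792818592927877841697473964134447363545361

obs 1: x=4 → posterior Gamma(6, 15/4)
obs 2: x=3 → posterior Gamma(9, 19/4)
obs 3: x=0 → posterior Gamma(9, 23/4)
obs 4: x=3 → posterior Gamma(12, 27/4)
obs 5: x=0 → posterior Gamma(12, 31/4)
obs 6: x=4 → posterior Gamma(16, 35/4)
obs 7: x=5 → posterior Gamma(21, 39/4)
obs 8: x=5 → posterior Gamma(26, 43/4)
obs 9: x=1 → posterior Gamma(27, 47/4)
obs 10: x=0 → posterior Gamma(27, 51/4)
obs 11: x=2 → posterior Gamma(29, 55/4)
obs 12: x=0 → posterior Gamma(29, 59/4)
obs 13: x=2 → posterior Gamma(31, 63/4)
obs 14: x=2 → posterior Gamma(33, 67/4)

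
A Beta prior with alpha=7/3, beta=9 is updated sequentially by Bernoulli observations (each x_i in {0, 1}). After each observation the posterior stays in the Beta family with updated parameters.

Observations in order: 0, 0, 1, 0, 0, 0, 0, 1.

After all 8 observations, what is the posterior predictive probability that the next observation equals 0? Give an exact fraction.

45/58

obs 1: x=0 → posterior Beta(7/3, 10)
obs 2: x=0 → posterior Beta(7/3, 11)
obs 3: x=1 → posterior Beta(10/3, 11)
obs 4: x=0 → posterior Beta(10/3, 12)
obs 5: x=0 → posterior Beta(10/3, 13)
obs 6: x=0 → posterior Beta(10/3, 14)
obs 7: x=0 → posterior Beta(10/3, 15)
obs 8: x=1 → posterior Beta(13/3, 15)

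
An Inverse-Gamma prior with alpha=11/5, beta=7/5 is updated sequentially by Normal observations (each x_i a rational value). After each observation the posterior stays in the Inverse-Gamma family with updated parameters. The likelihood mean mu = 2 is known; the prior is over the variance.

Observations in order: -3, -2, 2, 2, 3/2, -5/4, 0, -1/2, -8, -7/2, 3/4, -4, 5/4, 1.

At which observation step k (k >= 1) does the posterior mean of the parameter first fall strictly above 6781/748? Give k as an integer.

k = 2

obs 1: x=-3 → posterior Inverse-Gamma(27/10, 139/10)
obs 2: x=-2 → posterior Inverse-Gamma(16/5, 219/10)
obs 3: x=2 → posterior Inverse-Gamma(37/10, 219/10)
obs 4: x=2 → posterior Inverse-Gamma(21/5, 219/10)
obs 5: x=3/2 → posterior Inverse-Gamma(47/10, 881/40)
obs 6: x=-5/4 → posterior Inverse-Gamma(26/5, 4369/160)
obs 7: x=0 → posterior Inverse-Gamma(57/10, 4689/160)
obs 8: x=-1/2 → posterior Inverse-Gamma(31/5, 5189/160)
obs 9: x=-8 → posterior Inverse-Gamma(67/10, 13189/160)
obs 10: x=-7/2 → posterior Inverse-Gamma(36/5, 15609/160)
obs 11: x=3/4 → posterior Inverse-Gamma(77/10, 7867/80)
obs 12: x=-4 → posterior Inverse-Gamma(41/5, 9307/80)
obs 13: x=5/4 → posterior Inverse-Gamma(87/10, 18659/160)
obs 14: x=1 → posterior Inverse-Gamma(46/5, 18739/160)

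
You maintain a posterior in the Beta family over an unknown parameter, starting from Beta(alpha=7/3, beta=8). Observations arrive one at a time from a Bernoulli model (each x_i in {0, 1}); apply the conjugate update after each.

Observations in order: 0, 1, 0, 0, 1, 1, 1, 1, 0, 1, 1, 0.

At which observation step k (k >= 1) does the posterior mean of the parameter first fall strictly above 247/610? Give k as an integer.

k = 10

obs 1: x=0 → posterior Beta(7/3, 9)
obs 2: x=1 → posterior Beta(10/3, 9)
obs 3: x=0 → posterior Beta(10/3, 10)
obs 4: x=0 → posterior Beta(10/3, 11)
obs 5: x=1 → posterior Beta(13/3, 11)
obs 6: x=1 → posterior Beta(16/3, 11)
obs 7: x=1 → posterior Beta(19/3, 11)
obs 8: x=1 → posterior Beta(22/3, 11)
obs 9: x=0 → posterior Beta(22/3, 12)
obs 10: x=1 → posterior Beta(25/3, 12)
obs 11: x=1 → posterior Beta(28/3, 12)
obs 12: x=0 → posterior Beta(28/3, 13)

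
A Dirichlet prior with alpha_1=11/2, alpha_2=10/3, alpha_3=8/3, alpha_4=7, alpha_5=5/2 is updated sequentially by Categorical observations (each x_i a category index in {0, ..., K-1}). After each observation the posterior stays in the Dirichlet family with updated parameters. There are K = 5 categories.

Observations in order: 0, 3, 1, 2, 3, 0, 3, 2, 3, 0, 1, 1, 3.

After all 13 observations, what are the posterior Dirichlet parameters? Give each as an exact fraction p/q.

obs 1: x=0 → posterior Dirichlet(13/2, 10/3, 8/3, 7, 5/2)
obs 2: x=3 → posterior Dirichlet(13/2, 10/3, 8/3, 8, 5/2)
obs 3: x=1 → posterior Dirichlet(13/2, 13/3, 8/3, 8, 5/2)
obs 4: x=2 → posterior Dirichlet(13/2, 13/3, 11/3, 8, 5/2)
obs 5: x=3 → posterior Dirichlet(13/2, 13/3, 11/3, 9, 5/2)
obs 6: x=0 → posterior Dirichlet(15/2, 13/3, 11/3, 9, 5/2)
obs 7: x=3 → posterior Dirichlet(15/2, 13/3, 11/3, 10, 5/2)
obs 8: x=2 → posterior Dirichlet(15/2, 13/3, 14/3, 10, 5/2)
obs 9: x=3 → posterior Dirichlet(15/2, 13/3, 14/3, 11, 5/2)
obs 10: x=0 → posterior Dirichlet(17/2, 13/3, 14/3, 11, 5/2)
obs 11: x=1 → posterior Dirichlet(17/2, 16/3, 14/3, 11, 5/2)
obs 12: x=1 → posterior Dirichlet(17/2, 19/3, 14/3, 11, 5/2)
obs 13: x=3 → posterior Dirichlet(17/2, 19/3, 14/3, 12, 5/2)

alpha_1=17/2, alpha_2=19/3, alpha_3=14/3, alpha_4=12, alpha_5=5/2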